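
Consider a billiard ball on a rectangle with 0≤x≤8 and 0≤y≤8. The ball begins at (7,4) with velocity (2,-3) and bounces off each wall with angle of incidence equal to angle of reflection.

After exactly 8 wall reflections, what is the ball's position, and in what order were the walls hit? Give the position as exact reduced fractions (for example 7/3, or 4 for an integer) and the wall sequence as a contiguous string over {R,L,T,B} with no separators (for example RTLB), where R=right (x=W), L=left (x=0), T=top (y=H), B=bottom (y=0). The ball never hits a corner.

1. t=1/2 → R at (8,5/2); v=(-2,-3)
2. t=5/6 → B at (19/3,0); v=(-2,3)
3. t=8/3 → T at (1,8); v=(-2,-3)
4. t=1/2 → L at (0,13/2); v=(2,-3)
5. t=13/6 → B at (13/3,0); v=(2,3)
6. t=11/6 → R at (8,11/2); v=(-2,3)
7. t=5/6 → T at (19/3,8); v=(-2,-3)
8. t=8/3 → B at (1,0); v=(-2,3)

Final position: (1,0)
Wall sequence: RBTLBRTB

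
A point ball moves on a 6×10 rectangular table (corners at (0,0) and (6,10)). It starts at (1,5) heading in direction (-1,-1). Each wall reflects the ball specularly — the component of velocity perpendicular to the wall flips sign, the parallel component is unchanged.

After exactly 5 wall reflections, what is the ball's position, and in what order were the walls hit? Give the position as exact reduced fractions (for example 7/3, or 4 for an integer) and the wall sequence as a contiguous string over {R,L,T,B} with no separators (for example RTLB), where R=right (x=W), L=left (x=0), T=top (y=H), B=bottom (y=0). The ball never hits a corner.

1. t=1 → L at (0,4); v=(1,-1)
2. t=4 → B at (4,0); v=(1,1)
3. t=2 → R at (6,2); v=(-1,1)
4. t=6 → L at (0,8); v=(1,1)
5. t=2 → T at (2,10); v=(1,-1)

Final position: (2,10)
Wall sequence: LBRLT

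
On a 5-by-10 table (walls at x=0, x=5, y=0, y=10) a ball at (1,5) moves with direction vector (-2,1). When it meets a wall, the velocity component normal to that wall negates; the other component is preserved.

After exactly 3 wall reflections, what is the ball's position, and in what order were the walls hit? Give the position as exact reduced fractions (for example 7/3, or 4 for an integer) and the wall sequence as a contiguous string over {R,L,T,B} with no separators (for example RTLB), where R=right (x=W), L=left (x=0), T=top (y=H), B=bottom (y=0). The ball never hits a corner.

1. t=1/2 → L at (0,11/2); v=(2,1)
2. t=5/2 → R at (5,8); v=(-2,1)
3. t=2 → T at (1,10); v=(-2,-1)

Final position: (1,10)
Wall sequence: LRT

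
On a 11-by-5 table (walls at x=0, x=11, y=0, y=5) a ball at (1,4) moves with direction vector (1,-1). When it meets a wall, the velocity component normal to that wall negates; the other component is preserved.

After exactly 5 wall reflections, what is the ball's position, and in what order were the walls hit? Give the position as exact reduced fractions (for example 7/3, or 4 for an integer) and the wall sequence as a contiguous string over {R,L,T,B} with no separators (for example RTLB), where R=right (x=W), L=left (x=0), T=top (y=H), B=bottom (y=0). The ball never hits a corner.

1. t=4 → B at (5,0); v=(1,1)
2. t=5 → T at (10,5); v=(1,-1)
3. t=1 → R at (11,4); v=(-1,-1)
4. t=4 → B at (7,0); v=(-1,1)
5. t=5 → T at (2,5); v=(-1,-1)

Final position: (2,5)
Wall sequence: BTRBT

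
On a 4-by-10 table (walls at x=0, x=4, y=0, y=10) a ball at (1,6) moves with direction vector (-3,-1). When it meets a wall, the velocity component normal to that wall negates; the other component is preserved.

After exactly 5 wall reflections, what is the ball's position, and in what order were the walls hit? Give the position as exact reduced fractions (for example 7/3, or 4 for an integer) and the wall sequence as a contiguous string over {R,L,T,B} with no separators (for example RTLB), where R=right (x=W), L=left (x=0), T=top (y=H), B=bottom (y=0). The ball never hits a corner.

1. t=1/3 → L at (0,17/3); v=(3,-1)
2. t=4/3 → R at (4,13/3); v=(-3,-1)
3. t=4/3 → L at (0,3); v=(3,-1)
4. t=4/3 → R at (4,5/3); v=(-3,-1)
5. t=4/3 → L at (0,1/3); v=(3,-1)

Final position: (0,1/3)
Wall sequence: LRLRL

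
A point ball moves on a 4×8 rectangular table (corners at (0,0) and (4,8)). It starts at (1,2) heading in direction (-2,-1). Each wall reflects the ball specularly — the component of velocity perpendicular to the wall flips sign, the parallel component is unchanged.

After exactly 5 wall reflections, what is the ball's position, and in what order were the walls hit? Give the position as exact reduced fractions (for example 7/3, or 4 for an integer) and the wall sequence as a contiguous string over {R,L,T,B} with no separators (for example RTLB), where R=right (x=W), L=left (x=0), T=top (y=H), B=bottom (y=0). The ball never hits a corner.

1. t=1/2 → L at (0,3/2); v=(2,-1)
2. t=3/2 → B at (3,0); v=(2,1)
3. t=1/2 → R at (4,1/2); v=(-2,1)
4. t=2 → L at (0,5/2); v=(2,1)
5. t=2 → R at (4,9/2); v=(-2,1)

Final position: (4,9/2)
Wall sequence: LBRLR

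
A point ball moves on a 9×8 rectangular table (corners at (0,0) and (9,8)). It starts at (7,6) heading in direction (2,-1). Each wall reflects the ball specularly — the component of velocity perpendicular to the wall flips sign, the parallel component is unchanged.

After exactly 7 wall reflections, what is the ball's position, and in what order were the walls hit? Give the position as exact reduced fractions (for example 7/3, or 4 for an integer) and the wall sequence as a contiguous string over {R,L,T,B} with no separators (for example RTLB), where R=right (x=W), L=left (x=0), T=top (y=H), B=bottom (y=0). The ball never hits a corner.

1. t=1 → R at (9,5); v=(-2,-1)
2. t=9/2 → L at (0,1/2); v=(2,-1)
3. t=1/2 → B at (1,0); v=(2,1)
4. t=4 → R at (9,4); v=(-2,1)
5. t=4 → T at (1,8); v=(-2,-1)
6. t=1/2 → L at (0,15/2); v=(2,-1)
7. t=9/2 → R at (9,3); v=(-2,-1)

Final position: (9,3)
Wall sequence: RLBRTLR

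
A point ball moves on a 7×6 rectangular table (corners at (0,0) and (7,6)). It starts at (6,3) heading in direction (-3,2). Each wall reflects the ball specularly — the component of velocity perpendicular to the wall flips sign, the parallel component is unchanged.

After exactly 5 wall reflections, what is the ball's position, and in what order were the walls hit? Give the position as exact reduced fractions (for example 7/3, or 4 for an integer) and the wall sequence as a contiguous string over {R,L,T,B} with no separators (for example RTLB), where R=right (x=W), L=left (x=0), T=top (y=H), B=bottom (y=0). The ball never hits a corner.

Final position: (0,13/3)
Wall sequence: TLRBL

1. t=3/2 → T at (3/2,6); v=(-3,-2)
2. t=1/2 → L at (0,5); v=(3,-2)
3. t=7/3 → R at (7,1/3); v=(-3,-2)
4. t=1/6 → B at (13/2,0); v=(-3,2)
5. t=13/6 → L at (0,13/3); v=(3,2)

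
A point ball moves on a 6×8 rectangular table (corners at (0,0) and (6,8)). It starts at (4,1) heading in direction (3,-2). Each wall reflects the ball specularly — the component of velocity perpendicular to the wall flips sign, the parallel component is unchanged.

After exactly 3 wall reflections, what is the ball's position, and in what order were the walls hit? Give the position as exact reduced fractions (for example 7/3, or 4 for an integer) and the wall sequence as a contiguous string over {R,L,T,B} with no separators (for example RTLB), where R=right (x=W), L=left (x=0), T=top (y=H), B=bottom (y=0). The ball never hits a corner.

1. t=1/2 → B at (11/2,0); v=(3,2)
2. t=1/6 → R at (6,1/3); v=(-3,2)
3. t=2 → L at (0,13/3); v=(3,2)

Final position: (0,13/3)
Wall sequence: BRL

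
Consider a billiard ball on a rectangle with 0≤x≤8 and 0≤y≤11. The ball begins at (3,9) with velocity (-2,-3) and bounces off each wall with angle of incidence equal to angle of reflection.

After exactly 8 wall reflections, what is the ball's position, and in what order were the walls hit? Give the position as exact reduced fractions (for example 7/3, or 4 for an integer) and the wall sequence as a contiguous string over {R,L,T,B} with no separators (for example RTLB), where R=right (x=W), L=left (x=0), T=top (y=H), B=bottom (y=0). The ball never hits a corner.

1. t=3/2 → L at (0,9/2); v=(2,-3)
2. t=3/2 → B at (3,0); v=(2,3)
3. t=5/2 → R at (8,15/2); v=(-2,3)
4. t=7/6 → T at (17/3,11); v=(-2,-3)
5. t=17/6 → L at (0,5/2); v=(2,-3)
6. t=5/6 → B at (5/3,0); v=(2,3)
7. t=19/6 → R at (8,19/2); v=(-2,3)
8. t=1/2 → T at (7,11); v=(-2,-3)

Final position: (7,11)
Wall sequence: LBRTLBRT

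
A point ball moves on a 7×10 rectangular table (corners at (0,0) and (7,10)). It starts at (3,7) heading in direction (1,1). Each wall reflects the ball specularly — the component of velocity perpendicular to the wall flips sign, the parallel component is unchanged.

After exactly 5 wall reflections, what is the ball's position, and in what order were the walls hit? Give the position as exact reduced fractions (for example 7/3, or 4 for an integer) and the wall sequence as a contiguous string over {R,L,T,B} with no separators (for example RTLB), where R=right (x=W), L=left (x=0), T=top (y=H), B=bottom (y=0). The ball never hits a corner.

Final position: (7,5)
Wall sequence: TRLBR

1. t=3 → T at (6,10); v=(1,-1)
2. t=1 → R at (7,9); v=(-1,-1)
3. t=7 → L at (0,2); v=(1,-1)
4. t=2 → B at (2,0); v=(1,1)
5. t=5 → R at (7,5); v=(-1,1)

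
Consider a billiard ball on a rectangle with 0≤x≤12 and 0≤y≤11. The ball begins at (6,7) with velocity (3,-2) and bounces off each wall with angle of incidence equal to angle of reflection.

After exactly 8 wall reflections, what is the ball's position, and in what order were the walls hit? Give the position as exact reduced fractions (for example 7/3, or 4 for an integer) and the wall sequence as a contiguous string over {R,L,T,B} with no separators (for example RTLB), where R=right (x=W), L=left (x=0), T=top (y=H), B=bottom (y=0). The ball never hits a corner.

Final position: (12,7)
Wall sequence: RBLTRLBR

1. t=2 → R at (12,3); v=(-3,-2)
2. t=3/2 → B at (15/2,0); v=(-3,2)
3. t=5/2 → L at (0,5); v=(3,2)
4. t=3 → T at (9,11); v=(3,-2)
5. t=1 → R at (12,9); v=(-3,-2)
6. t=4 → L at (0,1); v=(3,-2)
7. t=1/2 → B at (3/2,0); v=(3,2)
8. t=7/2 → R at (12,7); v=(-3,2)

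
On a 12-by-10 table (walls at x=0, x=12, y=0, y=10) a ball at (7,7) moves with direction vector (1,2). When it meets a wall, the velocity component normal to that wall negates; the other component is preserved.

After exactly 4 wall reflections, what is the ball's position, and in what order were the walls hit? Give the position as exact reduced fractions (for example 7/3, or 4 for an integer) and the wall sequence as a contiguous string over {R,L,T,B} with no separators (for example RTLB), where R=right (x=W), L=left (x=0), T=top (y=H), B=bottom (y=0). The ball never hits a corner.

Final position: (11/2,10)
Wall sequence: TRBT

1. t=3/2 → T at (17/2,10); v=(1,-2)
2. t=7/2 → R at (12,3); v=(-1,-2)
3. t=3/2 → B at (21/2,0); v=(-1,2)
4. t=5 → T at (11/2,10); v=(-1,-2)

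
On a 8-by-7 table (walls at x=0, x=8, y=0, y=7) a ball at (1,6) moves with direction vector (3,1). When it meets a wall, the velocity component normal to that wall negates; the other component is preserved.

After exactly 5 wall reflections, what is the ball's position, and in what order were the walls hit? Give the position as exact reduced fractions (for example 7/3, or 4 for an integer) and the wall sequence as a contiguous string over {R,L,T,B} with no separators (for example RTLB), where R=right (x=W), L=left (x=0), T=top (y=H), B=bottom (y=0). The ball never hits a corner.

1. t=1 → T at (4,7); v=(3,-1)
2. t=4/3 → R at (8,17/3); v=(-3,-1)
3. t=8/3 → L at (0,3); v=(3,-1)
4. t=8/3 → R at (8,1/3); v=(-3,-1)
5. t=1/3 → B at (7,0); v=(-3,1)

Final position: (7,0)
Wall sequence: TRLRB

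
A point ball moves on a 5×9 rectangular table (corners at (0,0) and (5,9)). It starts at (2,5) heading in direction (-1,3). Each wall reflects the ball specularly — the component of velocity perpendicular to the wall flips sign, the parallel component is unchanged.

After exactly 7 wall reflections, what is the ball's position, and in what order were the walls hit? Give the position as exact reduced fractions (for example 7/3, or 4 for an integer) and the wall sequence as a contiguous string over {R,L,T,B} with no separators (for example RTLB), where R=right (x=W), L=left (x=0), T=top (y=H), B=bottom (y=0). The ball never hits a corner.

1. t=4/3 → T at (2/3,9); v=(-1,-3)
2. t=2/3 → L at (0,7); v=(1,-3)
3. t=7/3 → B at (7/3,0); v=(1,3)
4. t=8/3 → R at (5,8); v=(-1,3)
5. t=1/3 → T at (14/3,9); v=(-1,-3)
6. t=3 → B at (5/3,0); v=(-1,3)
7. t=5/3 → L at (0,5); v=(1,3)

Final position: (0,5)
Wall sequence: TLBRTBL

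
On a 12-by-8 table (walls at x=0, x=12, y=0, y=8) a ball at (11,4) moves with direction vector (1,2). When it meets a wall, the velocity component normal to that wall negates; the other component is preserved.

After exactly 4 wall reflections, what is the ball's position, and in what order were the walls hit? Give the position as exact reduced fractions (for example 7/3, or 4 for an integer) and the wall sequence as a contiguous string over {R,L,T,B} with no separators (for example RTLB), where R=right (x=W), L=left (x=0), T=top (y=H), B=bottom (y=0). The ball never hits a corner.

Final position: (3,8)
Wall sequence: RTBT

1. t=1 → R at (12,6); v=(-1,2)
2. t=1 → T at (11,8); v=(-1,-2)
3. t=4 → B at (7,0); v=(-1,2)
4. t=4 → T at (3,8); v=(-1,-2)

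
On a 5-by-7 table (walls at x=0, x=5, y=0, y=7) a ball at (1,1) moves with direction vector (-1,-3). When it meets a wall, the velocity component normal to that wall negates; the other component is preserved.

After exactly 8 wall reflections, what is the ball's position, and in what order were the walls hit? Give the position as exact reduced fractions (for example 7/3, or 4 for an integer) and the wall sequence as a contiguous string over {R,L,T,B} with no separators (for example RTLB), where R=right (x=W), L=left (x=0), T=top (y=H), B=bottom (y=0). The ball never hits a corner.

Final position: (0,4)
Wall sequence: BLTBRTBL

1. t=1/3 → B at (2/3,0); v=(-1,3)
2. t=2/3 → L at (0,2); v=(1,3)
3. t=5/3 → T at (5/3,7); v=(1,-3)
4. t=7/3 → B at (4,0); v=(1,3)
5. t=1 → R at (5,3); v=(-1,3)
6. t=4/3 → T at (11/3,7); v=(-1,-3)
7. t=7/3 → B at (4/3,0); v=(-1,3)
8. t=4/3 → L at (0,4); v=(1,3)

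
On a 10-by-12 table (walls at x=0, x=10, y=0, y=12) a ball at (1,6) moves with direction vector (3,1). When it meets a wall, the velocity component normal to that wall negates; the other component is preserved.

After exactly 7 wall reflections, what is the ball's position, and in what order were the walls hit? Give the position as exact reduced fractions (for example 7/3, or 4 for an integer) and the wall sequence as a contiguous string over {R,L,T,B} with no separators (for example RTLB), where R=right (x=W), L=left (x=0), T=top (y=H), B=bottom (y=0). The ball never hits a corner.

Final position: (5,0)
Wall sequence: RTLRLRB

1. t=3 → R at (10,9); v=(-3,1)
2. t=3 → T at (1,12); v=(-3,-1)
3. t=1/3 → L at (0,35/3); v=(3,-1)
4. t=10/3 → R at (10,25/3); v=(-3,-1)
5. t=10/3 → L at (0,5); v=(3,-1)
6. t=10/3 → R at (10,5/3); v=(-3,-1)
7. t=5/3 → B at (5,0); v=(-3,1)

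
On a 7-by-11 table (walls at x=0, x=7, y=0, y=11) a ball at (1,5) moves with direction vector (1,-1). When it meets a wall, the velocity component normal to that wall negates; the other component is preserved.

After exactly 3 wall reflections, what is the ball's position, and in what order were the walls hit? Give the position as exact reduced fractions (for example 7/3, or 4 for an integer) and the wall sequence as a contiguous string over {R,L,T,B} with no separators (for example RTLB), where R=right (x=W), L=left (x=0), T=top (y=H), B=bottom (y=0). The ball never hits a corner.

1. t=5 → B at (6,0); v=(1,1)
2. t=1 → R at (7,1); v=(-1,1)
3. t=7 → L at (0,8); v=(1,1)

Final position: (0,8)
Wall sequence: BRL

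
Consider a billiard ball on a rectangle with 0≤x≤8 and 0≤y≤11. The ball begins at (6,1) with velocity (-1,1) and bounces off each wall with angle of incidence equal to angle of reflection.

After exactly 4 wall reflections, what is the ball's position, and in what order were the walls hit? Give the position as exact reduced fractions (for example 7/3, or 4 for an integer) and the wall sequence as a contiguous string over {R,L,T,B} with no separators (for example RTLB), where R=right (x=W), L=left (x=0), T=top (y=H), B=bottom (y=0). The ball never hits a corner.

1. t=6 → L at (0,7); v=(1,1)
2. t=4 → T at (4,11); v=(1,-1)
3. t=4 → R at (8,7); v=(-1,-1)
4. t=7 → B at (1,0); v=(-1,1)

Final position: (1,0)
Wall sequence: LTRB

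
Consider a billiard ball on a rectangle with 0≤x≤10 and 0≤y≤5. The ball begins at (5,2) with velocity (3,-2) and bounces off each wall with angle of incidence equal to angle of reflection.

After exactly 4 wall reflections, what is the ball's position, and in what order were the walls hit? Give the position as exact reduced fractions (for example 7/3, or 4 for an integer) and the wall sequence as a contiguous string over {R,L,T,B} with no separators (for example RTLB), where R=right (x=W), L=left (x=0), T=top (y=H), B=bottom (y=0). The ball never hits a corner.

Final position: (0,2)
Wall sequence: BRTL

1. t=1 → B at (8,0); v=(3,2)
2. t=2/3 → R at (10,4/3); v=(-3,2)
3. t=11/6 → T at (9/2,5); v=(-3,-2)
4. t=3/2 → L at (0,2); v=(3,-2)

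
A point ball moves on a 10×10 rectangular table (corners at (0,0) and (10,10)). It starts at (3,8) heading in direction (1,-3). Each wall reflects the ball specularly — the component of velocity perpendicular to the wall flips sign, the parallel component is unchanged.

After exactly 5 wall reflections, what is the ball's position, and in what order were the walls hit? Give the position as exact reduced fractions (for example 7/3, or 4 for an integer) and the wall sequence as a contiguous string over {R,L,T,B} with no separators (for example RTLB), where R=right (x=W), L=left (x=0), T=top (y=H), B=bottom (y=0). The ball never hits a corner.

Final position: (13/3,10)
Wall sequence: BTRBT

1. t=8/3 → B at (17/3,0); v=(1,3)
2. t=10/3 → T at (9,10); v=(1,-3)
3. t=1 → R at (10,7); v=(-1,-3)
4. t=7/3 → B at (23/3,0); v=(-1,3)
5. t=10/3 → T at (13/3,10); v=(-1,-3)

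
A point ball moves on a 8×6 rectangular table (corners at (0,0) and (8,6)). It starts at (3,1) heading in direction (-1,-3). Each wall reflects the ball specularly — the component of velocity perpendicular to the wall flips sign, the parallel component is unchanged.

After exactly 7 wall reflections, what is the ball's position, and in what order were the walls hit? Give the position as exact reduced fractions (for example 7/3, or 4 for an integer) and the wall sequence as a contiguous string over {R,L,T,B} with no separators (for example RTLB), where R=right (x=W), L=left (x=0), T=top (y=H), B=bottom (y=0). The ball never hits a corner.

Final position: (22/3,6)
Wall sequence: BTLBTBT

1. t=1/3 → B at (8/3,0); v=(-1,3)
2. t=2 → T at (2/3,6); v=(-1,-3)
3. t=2/3 → L at (0,4); v=(1,-3)
4. t=4/3 → B at (4/3,0); v=(1,3)
5. t=2 → T at (10/3,6); v=(1,-3)
6. t=2 → B at (16/3,0); v=(1,3)
7. t=2 → T at (22/3,6); v=(1,-3)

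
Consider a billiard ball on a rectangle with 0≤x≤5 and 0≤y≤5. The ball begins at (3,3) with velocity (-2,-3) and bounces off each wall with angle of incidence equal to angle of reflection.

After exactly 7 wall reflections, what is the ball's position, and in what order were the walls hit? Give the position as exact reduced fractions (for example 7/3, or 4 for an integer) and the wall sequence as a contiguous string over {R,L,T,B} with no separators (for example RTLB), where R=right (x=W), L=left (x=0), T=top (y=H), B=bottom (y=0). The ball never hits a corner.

1. t=1 → B at (1,0); v=(-2,3)
2. t=1/2 → L at (0,3/2); v=(2,3)
3. t=7/6 → T at (7/3,5); v=(2,-3)
4. t=4/3 → R at (5,1); v=(-2,-3)
5. t=1/3 → B at (13/3,0); v=(-2,3)
6. t=5/3 → T at (1,5); v=(-2,-3)
7. t=1/2 → L at (0,7/2); v=(2,-3)

Final position: (0,7/2)
Wall sequence: BLTRBTL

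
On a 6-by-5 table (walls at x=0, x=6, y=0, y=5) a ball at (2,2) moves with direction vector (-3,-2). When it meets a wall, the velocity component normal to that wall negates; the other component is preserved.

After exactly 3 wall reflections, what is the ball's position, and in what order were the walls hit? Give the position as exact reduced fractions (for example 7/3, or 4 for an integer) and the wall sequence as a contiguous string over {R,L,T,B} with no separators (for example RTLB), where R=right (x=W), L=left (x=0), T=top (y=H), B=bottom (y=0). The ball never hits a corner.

Final position: (6,10/3)
Wall sequence: LBR

1. t=2/3 → L at (0,2/3); v=(3,-2)
2. t=1/3 → B at (1,0); v=(3,2)
3. t=5/3 → R at (6,10/3); v=(-3,2)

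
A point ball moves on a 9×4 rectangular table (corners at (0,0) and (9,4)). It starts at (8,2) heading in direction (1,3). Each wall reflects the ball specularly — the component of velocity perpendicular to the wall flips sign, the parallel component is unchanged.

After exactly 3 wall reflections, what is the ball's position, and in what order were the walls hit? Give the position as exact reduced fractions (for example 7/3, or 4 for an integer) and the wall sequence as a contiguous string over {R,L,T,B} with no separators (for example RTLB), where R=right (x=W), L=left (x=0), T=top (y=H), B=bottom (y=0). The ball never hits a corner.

1. t=2/3 → T at (26/3,4); v=(1,-3)
2. t=1/3 → R at (9,3); v=(-1,-3)
3. t=1 → B at (8,0); v=(-1,3)

Final position: (8,0)
Wall sequence: TRB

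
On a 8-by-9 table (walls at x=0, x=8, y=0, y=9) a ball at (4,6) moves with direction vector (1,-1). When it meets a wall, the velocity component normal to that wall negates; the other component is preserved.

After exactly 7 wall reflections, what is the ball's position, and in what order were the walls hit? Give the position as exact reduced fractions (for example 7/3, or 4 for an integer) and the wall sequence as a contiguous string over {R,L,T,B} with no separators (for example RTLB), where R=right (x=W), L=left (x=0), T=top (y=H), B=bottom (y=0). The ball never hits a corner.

1. t=4 → R at (8,2); v=(-1,-1)
2. t=2 → B at (6,0); v=(-1,1)
3. t=6 → L at (0,6); v=(1,1)
4. t=3 → T at (3,9); v=(1,-1)
5. t=5 → R at (8,4); v=(-1,-1)
6. t=4 → B at (4,0); v=(-1,1)
7. t=4 → L at (0,4); v=(1,1)

Final position: (0,4)
Wall sequence: RBLTRBL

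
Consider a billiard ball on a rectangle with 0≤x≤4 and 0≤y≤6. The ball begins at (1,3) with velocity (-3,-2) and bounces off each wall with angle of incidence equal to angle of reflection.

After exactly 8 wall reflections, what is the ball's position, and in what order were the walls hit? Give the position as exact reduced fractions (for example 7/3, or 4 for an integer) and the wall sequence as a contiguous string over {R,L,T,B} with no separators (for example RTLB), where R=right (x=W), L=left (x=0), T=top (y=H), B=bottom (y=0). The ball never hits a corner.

Final position: (4,1)
Wall sequence: LBRLRTLR

1. t=1/3 → L at (0,7/3); v=(3,-2)
2. t=7/6 → B at (7/2,0); v=(3,2)
3. t=1/6 → R at (4,1/3); v=(-3,2)
4. t=4/3 → L at (0,3); v=(3,2)
5. t=4/3 → R at (4,17/3); v=(-3,2)
6. t=1/6 → T at (7/2,6); v=(-3,-2)
7. t=7/6 → L at (0,11/3); v=(3,-2)
8. t=4/3 → R at (4,1); v=(-3,-2)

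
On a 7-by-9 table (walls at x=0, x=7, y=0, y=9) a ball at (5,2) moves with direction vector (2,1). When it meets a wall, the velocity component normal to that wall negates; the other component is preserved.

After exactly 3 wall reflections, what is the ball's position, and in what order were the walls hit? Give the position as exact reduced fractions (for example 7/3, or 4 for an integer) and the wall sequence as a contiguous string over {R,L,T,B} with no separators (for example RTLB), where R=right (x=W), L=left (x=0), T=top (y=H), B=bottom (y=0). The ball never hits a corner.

1. t=1 → R at (7,3); v=(-2,1)
2. t=7/2 → L at (0,13/2); v=(2,1)
3. t=5/2 → T at (5,9); v=(2,-1)

Final position: (5,9)
Wall sequence: RLT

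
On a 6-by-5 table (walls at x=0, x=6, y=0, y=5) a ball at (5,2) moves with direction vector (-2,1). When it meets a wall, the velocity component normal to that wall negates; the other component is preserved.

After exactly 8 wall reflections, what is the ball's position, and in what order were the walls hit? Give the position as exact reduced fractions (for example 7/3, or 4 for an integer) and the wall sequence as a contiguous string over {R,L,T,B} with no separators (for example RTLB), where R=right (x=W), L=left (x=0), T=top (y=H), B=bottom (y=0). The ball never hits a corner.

Final position: (0,7/2)
Wall sequence: LTRBLRTL

1. t=5/2 → L at (0,9/2); v=(2,1)
2. t=1/2 → T at (1,5); v=(2,-1)
3. t=5/2 → R at (6,5/2); v=(-2,-1)
4. t=5/2 → B at (1,0); v=(-2,1)
5. t=1/2 → L at (0,1/2); v=(2,1)
6. t=3 → R at (6,7/2); v=(-2,1)
7. t=3/2 → T at (3,5); v=(-2,-1)
8. t=3/2 → L at (0,7/2); v=(2,-1)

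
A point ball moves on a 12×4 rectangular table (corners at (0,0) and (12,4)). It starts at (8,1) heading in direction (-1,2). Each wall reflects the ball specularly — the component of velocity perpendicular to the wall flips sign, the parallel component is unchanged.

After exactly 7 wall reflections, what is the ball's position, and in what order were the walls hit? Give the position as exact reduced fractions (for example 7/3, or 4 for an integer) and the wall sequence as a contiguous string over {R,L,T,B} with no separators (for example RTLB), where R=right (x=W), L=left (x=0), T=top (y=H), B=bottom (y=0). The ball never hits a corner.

1. t=3/2 → T at (13/2,4); v=(-1,-2)
2. t=2 → B at (9/2,0); v=(-1,2)
3. t=2 → T at (5/2,4); v=(-1,-2)
4. t=2 → B at (1/2,0); v=(-1,2)
5. t=1/2 → L at (0,1); v=(1,2)
6. t=3/2 → T at (3/2,4); v=(1,-2)
7. t=2 → B at (7/2,0); v=(1,2)

Final position: (7/2,0)
Wall sequence: TBTBLTB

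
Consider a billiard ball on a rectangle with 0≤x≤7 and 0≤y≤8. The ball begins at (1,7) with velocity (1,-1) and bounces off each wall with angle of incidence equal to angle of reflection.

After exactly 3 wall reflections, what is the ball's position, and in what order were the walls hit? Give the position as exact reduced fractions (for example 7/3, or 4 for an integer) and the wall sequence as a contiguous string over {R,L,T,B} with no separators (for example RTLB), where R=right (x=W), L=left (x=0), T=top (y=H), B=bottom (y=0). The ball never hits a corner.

1. t=6 → R at (7,1); v=(-1,-1)
2. t=1 → B at (6,0); v=(-1,1)
3. t=6 → L at (0,6); v=(1,1)

Final position: (0,6)
Wall sequence: RBL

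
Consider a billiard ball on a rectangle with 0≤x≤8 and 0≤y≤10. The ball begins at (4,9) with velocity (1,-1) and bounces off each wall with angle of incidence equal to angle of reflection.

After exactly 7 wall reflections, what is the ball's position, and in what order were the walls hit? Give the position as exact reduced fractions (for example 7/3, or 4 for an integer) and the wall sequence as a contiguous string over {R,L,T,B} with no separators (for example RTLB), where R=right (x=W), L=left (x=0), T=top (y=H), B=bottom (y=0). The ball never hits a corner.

1. t=4 → R at (8,5); v=(-1,-1)
2. t=5 → B at (3,0); v=(-1,1)
3. t=3 → L at (0,3); v=(1,1)
4. t=7 → T at (7,10); v=(1,-1)
5. t=1 → R at (8,9); v=(-1,-1)
6. t=8 → L at (0,1); v=(1,-1)
7. t=1 → B at (1,0); v=(1,1)

Final position: (1,0)
Wall sequence: RBLTRLB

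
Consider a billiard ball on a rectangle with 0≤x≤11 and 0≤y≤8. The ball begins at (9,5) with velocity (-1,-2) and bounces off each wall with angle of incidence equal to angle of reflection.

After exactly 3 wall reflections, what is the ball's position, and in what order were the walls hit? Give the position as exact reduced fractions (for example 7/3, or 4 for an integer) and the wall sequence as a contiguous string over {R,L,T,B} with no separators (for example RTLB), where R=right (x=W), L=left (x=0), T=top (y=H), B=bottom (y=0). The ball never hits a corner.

1. t=5/2 → B at (13/2,0); v=(-1,2)
2. t=4 → T at (5/2,8); v=(-1,-2)
3. t=5/2 → L at (0,3); v=(1,-2)

Final position: (0,3)
Wall sequence: BTL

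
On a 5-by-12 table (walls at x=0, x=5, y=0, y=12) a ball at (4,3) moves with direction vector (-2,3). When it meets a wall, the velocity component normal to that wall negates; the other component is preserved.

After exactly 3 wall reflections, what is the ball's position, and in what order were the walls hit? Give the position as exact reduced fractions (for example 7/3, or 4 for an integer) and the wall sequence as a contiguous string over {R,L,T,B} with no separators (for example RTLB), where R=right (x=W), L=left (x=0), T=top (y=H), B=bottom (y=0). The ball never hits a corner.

1. t=2 → L at (0,9); v=(2,3)
2. t=1 → T at (2,12); v=(2,-3)
3. t=3/2 → R at (5,15/2); v=(-2,-3)

Final position: (5,15/2)
Wall sequence: LTR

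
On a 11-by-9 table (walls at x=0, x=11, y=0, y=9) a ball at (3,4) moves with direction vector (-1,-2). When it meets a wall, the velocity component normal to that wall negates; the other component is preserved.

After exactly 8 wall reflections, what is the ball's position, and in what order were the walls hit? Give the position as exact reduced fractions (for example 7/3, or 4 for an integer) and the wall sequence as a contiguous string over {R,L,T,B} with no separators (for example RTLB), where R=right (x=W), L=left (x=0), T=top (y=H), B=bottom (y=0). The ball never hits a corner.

Final position: (1/2,9)
Wall sequence: BLTBRTBT

1. t=2 → B at (1,0); v=(-1,2)
2. t=1 → L at (0,2); v=(1,2)
3. t=7/2 → T at (7/2,9); v=(1,-2)
4. t=9/2 → B at (8,0); v=(1,2)
5. t=3 → R at (11,6); v=(-1,2)
6. t=3/2 → T at (19/2,9); v=(-1,-2)
7. t=9/2 → B at (5,0); v=(-1,2)
8. t=9/2 → T at (1/2,9); v=(-1,-2)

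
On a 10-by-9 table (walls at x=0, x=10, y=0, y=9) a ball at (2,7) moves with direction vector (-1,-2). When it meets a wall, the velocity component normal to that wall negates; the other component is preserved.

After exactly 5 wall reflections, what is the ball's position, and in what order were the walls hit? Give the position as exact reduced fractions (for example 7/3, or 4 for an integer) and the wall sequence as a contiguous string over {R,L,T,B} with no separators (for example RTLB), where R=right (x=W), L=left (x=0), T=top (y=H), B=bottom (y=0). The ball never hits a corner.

Final position: (19/2,0)
Wall sequence: LBTRB

1. t=2 → L at (0,3); v=(1,-2)
2. t=3/2 → B at (3/2,0); v=(1,2)
3. t=9/2 → T at (6,9); v=(1,-2)
4. t=4 → R at (10,1); v=(-1,-2)
5. t=1/2 → B at (19/2,0); v=(-1,2)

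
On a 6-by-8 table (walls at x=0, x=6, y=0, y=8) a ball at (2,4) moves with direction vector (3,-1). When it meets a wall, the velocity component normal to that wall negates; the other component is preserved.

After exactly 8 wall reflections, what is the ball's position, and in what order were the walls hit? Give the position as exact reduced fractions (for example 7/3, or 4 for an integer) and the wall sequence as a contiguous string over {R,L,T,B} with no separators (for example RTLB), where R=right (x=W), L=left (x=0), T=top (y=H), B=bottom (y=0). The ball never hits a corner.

Final position: (2,8)
Wall sequence: RLBRLRLT

1. t=4/3 → R at (6,8/3); v=(-3,-1)
2. t=2 → L at (0,2/3); v=(3,-1)
3. t=2/3 → B at (2,0); v=(3,1)
4. t=4/3 → R at (6,4/3); v=(-3,1)
5. t=2 → L at (0,10/3); v=(3,1)
6. t=2 → R at (6,16/3); v=(-3,1)
7. t=2 → L at (0,22/3); v=(3,1)
8. t=2/3 → T at (2,8); v=(3,-1)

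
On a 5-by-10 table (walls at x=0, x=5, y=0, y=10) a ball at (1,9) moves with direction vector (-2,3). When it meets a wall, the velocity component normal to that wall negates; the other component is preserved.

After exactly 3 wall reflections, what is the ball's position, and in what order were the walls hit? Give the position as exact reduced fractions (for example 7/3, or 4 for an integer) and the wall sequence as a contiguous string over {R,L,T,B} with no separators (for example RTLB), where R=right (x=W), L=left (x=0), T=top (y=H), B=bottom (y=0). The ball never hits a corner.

1. t=1/3 → T at (1/3,10); v=(-2,-3)
2. t=1/6 → L at (0,19/2); v=(2,-3)
3. t=5/2 → R at (5,2); v=(-2,-3)

Final position: (5,2)
Wall sequence: TLR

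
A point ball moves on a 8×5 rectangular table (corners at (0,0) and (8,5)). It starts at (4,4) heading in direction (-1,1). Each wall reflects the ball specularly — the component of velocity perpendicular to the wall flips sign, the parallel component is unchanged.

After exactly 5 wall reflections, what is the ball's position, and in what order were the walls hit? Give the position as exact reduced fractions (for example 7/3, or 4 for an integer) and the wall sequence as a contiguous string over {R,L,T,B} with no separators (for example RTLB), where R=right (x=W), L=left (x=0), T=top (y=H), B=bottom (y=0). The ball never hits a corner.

1. t=1 → T at (3,5); v=(-1,-1)
2. t=3 → L at (0,2); v=(1,-1)
3. t=2 → B at (2,0); v=(1,1)
4. t=5 → T at (7,5); v=(1,-1)
5. t=1 → R at (8,4); v=(-1,-1)

Final position: (8,4)
Wall sequence: TLBTR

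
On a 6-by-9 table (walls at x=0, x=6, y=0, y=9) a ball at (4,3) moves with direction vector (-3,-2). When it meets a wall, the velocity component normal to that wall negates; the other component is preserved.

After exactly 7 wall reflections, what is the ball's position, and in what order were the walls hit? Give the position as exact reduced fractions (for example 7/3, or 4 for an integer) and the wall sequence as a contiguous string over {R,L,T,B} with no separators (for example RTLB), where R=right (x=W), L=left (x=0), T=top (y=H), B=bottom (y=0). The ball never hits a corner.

1. t=4/3 → L at (0,1/3); v=(3,-2)
2. t=1/6 → B at (1/2,0); v=(3,2)
3. t=11/6 → R at (6,11/3); v=(-3,2)
4. t=2 → L at (0,23/3); v=(3,2)
5. t=2/3 → T at (2,9); v=(3,-2)
6. t=4/3 → R at (6,19/3); v=(-3,-2)
7. t=2 → L at (0,7/3); v=(3,-2)

Final position: (0,7/3)
Wall sequence: LBRLTRL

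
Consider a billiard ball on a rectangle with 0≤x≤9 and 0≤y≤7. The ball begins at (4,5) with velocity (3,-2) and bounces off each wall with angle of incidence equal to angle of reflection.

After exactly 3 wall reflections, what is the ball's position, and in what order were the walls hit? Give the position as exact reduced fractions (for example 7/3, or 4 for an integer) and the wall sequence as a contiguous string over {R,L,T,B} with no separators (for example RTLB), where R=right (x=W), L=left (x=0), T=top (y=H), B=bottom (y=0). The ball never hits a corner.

1. t=5/3 → R at (9,5/3); v=(-3,-2)
2. t=5/6 → B at (13/2,0); v=(-3,2)
3. t=13/6 → L at (0,13/3); v=(3,2)

Final position: (0,13/3)
Wall sequence: RBL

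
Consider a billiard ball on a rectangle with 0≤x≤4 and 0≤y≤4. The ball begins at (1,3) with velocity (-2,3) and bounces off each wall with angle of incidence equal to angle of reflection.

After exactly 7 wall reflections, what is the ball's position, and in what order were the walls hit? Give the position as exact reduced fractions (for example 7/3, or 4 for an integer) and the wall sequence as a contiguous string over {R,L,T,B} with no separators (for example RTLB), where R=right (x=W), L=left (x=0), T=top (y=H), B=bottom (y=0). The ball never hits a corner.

Final position: (0,1/2)
Wall sequence: TLBRTBL

1. t=1/3 → T at (1/3,4); v=(-2,-3)
2. t=1/6 → L at (0,7/2); v=(2,-3)
3. t=7/6 → B at (7/3,0); v=(2,3)
4. t=5/6 → R at (4,5/2); v=(-2,3)
5. t=1/2 → T at (3,4); v=(-2,-3)
6. t=4/3 → B at (1/3,0); v=(-2,3)
7. t=1/6 → L at (0,1/2); v=(2,3)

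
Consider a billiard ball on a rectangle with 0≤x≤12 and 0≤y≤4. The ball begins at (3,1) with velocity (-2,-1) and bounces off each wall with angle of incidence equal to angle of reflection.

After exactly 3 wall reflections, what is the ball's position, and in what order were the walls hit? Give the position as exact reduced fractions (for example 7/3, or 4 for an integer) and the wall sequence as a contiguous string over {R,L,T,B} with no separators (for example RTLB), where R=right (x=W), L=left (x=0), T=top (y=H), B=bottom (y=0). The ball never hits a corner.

1. t=1 → B at (1,0); v=(-2,1)
2. t=1/2 → L at (0,1/2); v=(2,1)
3. t=7/2 → T at (7,4); v=(2,-1)

Final position: (7,4)
Wall sequence: BLT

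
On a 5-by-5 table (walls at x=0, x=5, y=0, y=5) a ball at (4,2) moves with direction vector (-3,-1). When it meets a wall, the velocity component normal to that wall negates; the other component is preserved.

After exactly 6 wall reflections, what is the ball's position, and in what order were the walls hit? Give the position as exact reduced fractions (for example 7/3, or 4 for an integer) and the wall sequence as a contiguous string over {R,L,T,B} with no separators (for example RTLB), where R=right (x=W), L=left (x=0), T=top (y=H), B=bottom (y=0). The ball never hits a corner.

Final position: (3,5)
Wall sequence: LBRLRT

1. t=4/3 → L at (0,2/3); v=(3,-1)
2. t=2/3 → B at (2,0); v=(3,1)
3. t=1 → R at (5,1); v=(-3,1)
4. t=5/3 → L at (0,8/3); v=(3,1)
5. t=5/3 → R at (5,13/3); v=(-3,1)
6. t=2/3 → T at (3,5); v=(-3,-1)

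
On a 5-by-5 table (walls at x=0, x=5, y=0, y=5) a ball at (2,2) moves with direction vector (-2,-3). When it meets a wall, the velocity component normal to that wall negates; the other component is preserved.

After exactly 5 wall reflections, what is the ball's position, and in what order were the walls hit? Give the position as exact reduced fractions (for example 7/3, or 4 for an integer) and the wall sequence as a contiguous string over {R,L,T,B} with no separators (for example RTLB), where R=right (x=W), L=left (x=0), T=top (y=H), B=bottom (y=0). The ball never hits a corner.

Final position: (4,0)
Wall sequence: BLTRB

1. t=2/3 → B at (2/3,0); v=(-2,3)
2. t=1/3 → L at (0,1); v=(2,3)
3. t=4/3 → T at (8/3,5); v=(2,-3)
4. t=7/6 → R at (5,3/2); v=(-2,-3)
5. t=1/2 → B at (4,0); v=(-2,3)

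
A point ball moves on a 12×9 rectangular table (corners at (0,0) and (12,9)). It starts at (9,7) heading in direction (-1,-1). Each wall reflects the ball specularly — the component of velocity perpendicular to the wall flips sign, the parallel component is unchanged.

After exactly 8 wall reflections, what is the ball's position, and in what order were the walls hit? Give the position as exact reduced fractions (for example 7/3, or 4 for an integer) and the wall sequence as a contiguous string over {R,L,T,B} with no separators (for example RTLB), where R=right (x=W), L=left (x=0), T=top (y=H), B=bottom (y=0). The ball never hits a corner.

1. t=7 → B at (2,0); v=(-1,1)
2. t=2 → L at (0,2); v=(1,1)
3. t=7 → T at (7,9); v=(1,-1)
4. t=5 → R at (12,4); v=(-1,-1)
5. t=4 → B at (8,0); v=(-1,1)
6. t=8 → L at (0,8); v=(1,1)
7. t=1 → T at (1,9); v=(1,-1)
8. t=9 → B at (10,0); v=(1,1)

Final position: (10,0)
Wall sequence: BLTRBLTB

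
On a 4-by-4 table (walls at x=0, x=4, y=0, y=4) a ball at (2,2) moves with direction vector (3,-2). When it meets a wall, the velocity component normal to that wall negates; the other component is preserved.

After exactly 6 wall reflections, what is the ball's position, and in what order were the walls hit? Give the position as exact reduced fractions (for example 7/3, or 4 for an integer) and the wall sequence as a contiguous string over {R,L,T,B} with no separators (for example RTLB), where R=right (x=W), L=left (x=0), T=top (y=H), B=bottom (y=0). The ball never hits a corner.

1. t=2/3 → R at (4,2/3); v=(-3,-2)
2. t=1/3 → B at (3,0); v=(-3,2)
3. t=1 → L at (0,2); v=(3,2)
4. t=1 → T at (3,4); v=(3,-2)
5. t=1/3 → R at (4,10/3); v=(-3,-2)
6. t=4/3 → L at (0,2/3); v=(3,-2)

Final position: (0,2/3)
Wall sequence: RBLTRL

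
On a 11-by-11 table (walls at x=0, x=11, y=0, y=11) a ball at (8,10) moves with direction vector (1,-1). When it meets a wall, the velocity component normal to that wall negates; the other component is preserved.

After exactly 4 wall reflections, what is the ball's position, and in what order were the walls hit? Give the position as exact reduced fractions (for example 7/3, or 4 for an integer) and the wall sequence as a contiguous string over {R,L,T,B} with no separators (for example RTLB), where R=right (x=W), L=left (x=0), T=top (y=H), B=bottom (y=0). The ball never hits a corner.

1. t=3 → R at (11,7); v=(-1,-1)
2. t=7 → B at (4,0); v=(-1,1)
3. t=4 → L at (0,4); v=(1,1)
4. t=7 → T at (7,11); v=(1,-1)

Final position: (7,11)
Wall sequence: RBLT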